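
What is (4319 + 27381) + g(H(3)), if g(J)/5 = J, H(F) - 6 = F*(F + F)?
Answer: 31820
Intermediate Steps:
H(F) = 6 + 2*F² (H(F) = 6 + F*(F + F) = 6 + F*(2*F) = 6 + 2*F²)
g(J) = 5*J
(4319 + 27381) + g(H(3)) = (4319 + 27381) + 5*(6 + 2*3²) = 31700 + 5*(6 + 2*9) = 31700 + 5*(6 + 18) = 31700 + 5*24 = 31700 + 120 = 31820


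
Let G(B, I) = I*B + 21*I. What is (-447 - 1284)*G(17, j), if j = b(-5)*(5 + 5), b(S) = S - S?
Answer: 0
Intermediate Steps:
b(S) = 0
j = 0 (j = 0*(5 + 5) = 0*10 = 0)
G(B, I) = 21*I + B*I (G(B, I) = B*I + 21*I = 21*I + B*I)
(-447 - 1284)*G(17, j) = (-447 - 1284)*(0*(21 + 17)) = -0*38 = -1731*0 = 0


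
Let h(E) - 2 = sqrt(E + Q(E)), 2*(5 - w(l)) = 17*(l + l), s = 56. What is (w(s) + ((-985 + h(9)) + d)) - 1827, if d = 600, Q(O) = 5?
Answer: -3157 + sqrt(14) ≈ -3153.3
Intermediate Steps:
w(l) = 5 - 17*l (w(l) = 5 - 17*(l + l)/2 = 5 - 17*2*l/2 = 5 - 17*l)
h(E) = 2 + sqrt(5 + E) (h(E) = 2 + sqrt(E + 5) = 2 + sqrt(5 + E))
(w(s) + ((-985 + h(9)) + d)) - 1827 = ((5 - 17*56) + ((-985 + (2 + sqrt(5 + 9))) + 600)) - 1827 = ((5 - 952) + ((-985 + (2 + sqrt(14))) + 600)) - 1827 = (-947 + ((-983 + sqrt(14)) + 600)) - 1827 = (-947 + (-383 + sqrt(14))) - 1827 = (-1330 + sqrt(14)) - 1827 = -3157 + sqrt(14)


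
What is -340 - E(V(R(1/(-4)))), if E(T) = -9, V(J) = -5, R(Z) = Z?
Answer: -331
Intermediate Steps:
-340 - E(V(R(1/(-4)))) = -340 - 1*(-9) = -340 + 9 = -331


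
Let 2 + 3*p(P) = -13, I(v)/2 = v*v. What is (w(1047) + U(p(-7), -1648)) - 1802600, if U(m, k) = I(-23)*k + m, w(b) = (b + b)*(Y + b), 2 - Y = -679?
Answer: 72243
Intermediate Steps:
I(v) = 2*v² (I(v) = 2*(v*v) = 2*v²)
Y = 681 (Y = 2 - 1*(-679) = 2 + 679 = 681)
p(P) = -5 (p(P) = -⅔ + (⅓)*(-13) = -⅔ - 13/3 = -5)
w(b) = 2*b*(681 + b) (w(b) = (b + b)*(681 + b) = (2*b)*(681 + b) = 2*b*(681 + b))
U(m, k) = m + 1058*k (U(m, k) = (2*(-23)²)*k + m = (2*529)*k + m = 1058*k + m = m + 1058*k)
(w(1047) + U(p(-7), -1648)) - 1802600 = (2*1047*(681 + 1047) + (-5 + 1058*(-1648))) - 1802600 = (2*1047*1728 + (-5 - 1743584)) - 1802600 = (3618432 - 1743589) - 1802600 = 1874843 - 1802600 = 72243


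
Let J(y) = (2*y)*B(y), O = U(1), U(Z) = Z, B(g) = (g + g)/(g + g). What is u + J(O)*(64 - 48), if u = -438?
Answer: -406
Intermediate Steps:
B(g) = 1 (B(g) = (2*g)/((2*g)) = (2*g)*(1/(2*g)) = 1)
O = 1
J(y) = 2*y (J(y) = (2*y)*1 = 2*y)
u + J(O)*(64 - 48) = -438 + (2*1)*(64 - 48) = -438 + 2*16 = -438 + 32 = -406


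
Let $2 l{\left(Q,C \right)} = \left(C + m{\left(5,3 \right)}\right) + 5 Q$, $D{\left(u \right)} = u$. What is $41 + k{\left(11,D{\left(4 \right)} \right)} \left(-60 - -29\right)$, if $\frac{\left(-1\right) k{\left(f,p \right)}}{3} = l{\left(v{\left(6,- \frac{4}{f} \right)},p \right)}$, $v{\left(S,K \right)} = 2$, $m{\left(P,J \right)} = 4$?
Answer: $878$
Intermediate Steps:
$l{\left(Q,C \right)} = 2 + \frac{C}{2} + \frac{5 Q}{2}$ ($l{\left(Q,C \right)} = \frac{\left(C + 4\right) + 5 Q}{2} = \frac{\left(4 + C\right) + 5 Q}{2} = \frac{4 + C + 5 Q}{2} = 2 + \frac{C}{2} + \frac{5 Q}{2}$)
$k{\left(f,p \right)} = -21 - \frac{3 p}{2}$ ($k{\left(f,p \right)} = - 3 \left(2 + \frac{p}{2} + \frac{5}{2} \cdot 2\right) = - 3 \left(2 + \frac{p}{2} + 5\right) = - 3 \left(7 + \frac{p}{2}\right) = -21 - \frac{3 p}{2}$)
$41 + k{\left(11,D{\left(4 \right)} \right)} \left(-60 - -29\right) = 41 + \left(-21 - 6\right) \left(-60 - -29\right) = 41 + \left(-21 - 6\right) \left(-60 + 29\right) = 41 - -837 = 41 + 837 = 878$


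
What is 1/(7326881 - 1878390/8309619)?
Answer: 923291/6764843076661 ≈ 1.3648e-7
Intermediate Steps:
1/(7326881 - 1878390/8309619) = 1/(7326881 - 1878390*1/8309619) = 1/(7326881 - 208710/923291) = 1/(6764843076661/923291) = 923291/6764843076661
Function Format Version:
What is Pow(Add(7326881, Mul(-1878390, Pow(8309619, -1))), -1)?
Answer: Rational(923291, 6764843076661) ≈ 1.3648e-7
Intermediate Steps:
Pow(Add(7326881, Mul(-1878390, Pow(8309619, -1))), -1) = Pow(Add(7326881, Mul(-1878390, Rational(1, 8309619))), -1) = Pow(Add(7326881, Rational(-208710, 923291)), -1) = Pow(Rational(6764843076661, 923291), -1) = Rational(923291, 6764843076661)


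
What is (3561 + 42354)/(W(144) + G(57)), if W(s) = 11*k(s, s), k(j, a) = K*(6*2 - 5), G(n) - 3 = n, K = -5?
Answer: -9183/65 ≈ -141.28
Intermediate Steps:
G(n) = 3 + n
k(j, a) = -35 (k(j, a) = -5*(6*2 - 5) = -5*(12 - 5) = -5*7 = -35)
W(s) = -385 (W(s) = 11*(-35) = -385)
(3561 + 42354)/(W(144) + G(57)) = (3561 + 42354)/(-385 + (3 + 57)) = 45915/(-385 + 60) = 45915/(-325) = 45915*(-1/325) = -9183/65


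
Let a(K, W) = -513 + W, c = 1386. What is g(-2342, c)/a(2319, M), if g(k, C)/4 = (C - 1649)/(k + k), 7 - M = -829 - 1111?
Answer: 263/1679214 ≈ 0.00015662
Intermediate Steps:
M = 1947 (M = 7 - (-829 - 1111) = 7 - 1*(-1940) = 7 + 1940 = 1947)
g(k, C) = 2*(-1649 + C)/k (g(k, C) = 4*((C - 1649)/(k + k)) = 4*((-1649 + C)/((2*k))) = 4*((-1649 + C)*(1/(2*k))) = 4*((-1649 + C)/(2*k)) = 2*(-1649 + C)/k)
g(-2342, c)/a(2319, M) = (2*(-1649 + 1386)/(-2342))/(-513 + 1947) = (2*(-1/2342)*(-263))/1434 = (263/1171)*(1/1434) = 263/1679214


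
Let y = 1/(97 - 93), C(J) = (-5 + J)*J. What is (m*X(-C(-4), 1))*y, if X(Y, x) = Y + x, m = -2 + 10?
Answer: -70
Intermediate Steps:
C(J) = J*(-5 + J)
y = ¼ (y = 1/4 = ¼ ≈ 0.25000)
m = 8
(m*X(-C(-4), 1))*y = (8*(-(-4)*(-5 - 4) + 1))*(¼) = (8*(-(-4)*(-9) + 1))*(¼) = (8*(-1*36 + 1))*(¼) = (8*(-36 + 1))*(¼) = (8*(-35))*(¼) = -280*¼ = -70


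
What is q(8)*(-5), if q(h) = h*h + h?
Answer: -360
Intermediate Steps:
q(h) = h + h**2 (q(h) = h**2 + h = h + h**2)
q(8)*(-5) = (8*(1 + 8))*(-5) = (8*9)*(-5) = 72*(-5) = -360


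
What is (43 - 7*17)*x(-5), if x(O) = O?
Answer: 380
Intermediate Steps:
(43 - 7*17)*x(-5) = (43 - 7*17)*(-5) = (43 - 119)*(-5) = -76*(-5) = 380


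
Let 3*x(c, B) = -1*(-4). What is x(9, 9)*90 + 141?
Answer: 261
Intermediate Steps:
x(c, B) = 4/3 (x(c, B) = (-1*(-4))/3 = (⅓)*4 = 4/3)
x(9, 9)*90 + 141 = (4/3)*90 + 141 = 120 + 141 = 261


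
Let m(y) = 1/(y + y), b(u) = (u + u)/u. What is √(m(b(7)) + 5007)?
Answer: √20029/2 ≈ 70.762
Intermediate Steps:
b(u) = 2 (b(u) = (2*u)/u = 2)
m(y) = 1/(2*y)
√(m(b(7)) + 5007) = √((½)/2 + 5007) = √((½)*(½) + 5007) = √(¼ + 5007) = √(20029/4) = √20029/2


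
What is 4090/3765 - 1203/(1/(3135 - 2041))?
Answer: -991008928/753 ≈ -1.3161e+6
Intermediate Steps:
4090/3765 - 1203/(1/(3135 - 2041)) = 4090*(1/3765) - 1203/(1/1094) = 818/753 - 1203/1/1094 = 818/753 - 1203*1094 = 818/753 - 1316082 = -991008928/753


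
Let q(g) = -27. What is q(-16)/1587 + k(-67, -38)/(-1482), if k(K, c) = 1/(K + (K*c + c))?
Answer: -32558587/1913690298 ≈ -0.017014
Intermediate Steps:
k(K, c) = 1/(K + c + K*c) (k(K, c) = 1/(K + (c + K*c)) = 1/(K + c + K*c))
q(-16)/1587 + k(-67, -38)/(-1482) = -27/1587 + 1/(-67 - 38 - 67*(-38)*(-1482)) = -27*1/1587 - 1/1482/(-67 - 38 + 2546) = -9/529 - 1/1482/2441 = -9/529 + (1/2441)*(-1/1482) = -9/529 - 1/3617562 = -32558587/1913690298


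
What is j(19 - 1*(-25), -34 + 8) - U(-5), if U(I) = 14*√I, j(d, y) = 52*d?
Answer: 2288 - 14*I*√5 ≈ 2288.0 - 31.305*I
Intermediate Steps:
j(19 - 1*(-25), -34 + 8) - U(-5) = 52*(19 - 1*(-25)) - 14*√(-5) = 52*(19 + 25) - 14*I*√5 = 52*44 - 14*I*√5 = 2288 - 14*I*√5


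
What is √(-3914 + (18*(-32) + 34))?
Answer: 2*I*√1114 ≈ 66.753*I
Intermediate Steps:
√(-3914 + (18*(-32) + 34)) = √(-3914 + (-576 + 34)) = √(-3914 - 542) = √(-4456) = 2*I*√1114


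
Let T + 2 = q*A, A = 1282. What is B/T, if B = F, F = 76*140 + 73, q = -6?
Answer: -10713/7694 ≈ -1.3924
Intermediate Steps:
T = -7694 (T = -2 - 6*1282 = -2 - 7692 = -7694)
F = 10713 (F = 10640 + 73 = 10713)
B = 10713
B/T = 10713/(-7694) = 10713*(-1/7694) = -10713/7694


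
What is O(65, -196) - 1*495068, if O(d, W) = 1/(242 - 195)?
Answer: -23268195/47 ≈ -4.9507e+5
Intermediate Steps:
O(d, W) = 1/47
O(65, -196) - 1*495068 = 1/47 - 1*495068 = 1/47 - 495068 = -23268195/47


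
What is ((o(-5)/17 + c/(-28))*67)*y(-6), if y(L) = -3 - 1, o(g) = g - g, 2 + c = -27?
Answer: -1943/7 ≈ -277.57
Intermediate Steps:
c = -29 (c = -2 - 27 = -29)
o(g) = 0
y(L) = -4
((o(-5)/17 + c/(-28))*67)*y(-6) = ((0/17 - 29/(-28))*67)*(-4) = ((0*(1/17) - 29*(-1/28))*67)*(-4) = ((0 + 29/28)*67)*(-4) = ((29/28)*67)*(-4) = (1943/28)*(-4) = -1943/7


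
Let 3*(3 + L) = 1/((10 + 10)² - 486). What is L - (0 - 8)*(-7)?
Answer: -15223/258 ≈ -59.004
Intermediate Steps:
L = -775/258 (L = -3 + 1/(3*((10 + 10)² - 486)) = -3 + 1/(3*(20² - 486)) = -3 + 1/(3*(400 - 486)) = -3 + (⅓)/(-86) = -3 + (⅓)*(-1/86) = -3 - 1/258 = -775/258 ≈ -3.0039)
L - (0 - 8)*(-7) = -775/258 - (0 - 8)*(-7) = -775/258 - (-8)*(-7) = -775/258 - 1*56 = -775/258 - 56 = -15223/258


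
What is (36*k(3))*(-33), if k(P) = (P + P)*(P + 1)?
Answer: -28512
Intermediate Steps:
k(P) = 2*P*(1 + P) (k(P) = (2*P)*(1 + P) = 2*P*(1 + P))
(36*k(3))*(-33) = (36*(2*3*(1 + 3)))*(-33) = (36*(2*3*4))*(-33) = (36*24)*(-33) = 864*(-33) = -28512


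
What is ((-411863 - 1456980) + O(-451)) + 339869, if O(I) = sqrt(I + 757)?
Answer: -1528974 + 3*sqrt(34) ≈ -1.5290e+6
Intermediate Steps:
O(I) = sqrt(757 + I)
((-411863 - 1456980) + O(-451)) + 339869 = ((-411863 - 1456980) + sqrt(757 - 451)) + 339869 = (-1868843 + sqrt(306)) + 339869 = (-1868843 + 3*sqrt(34)) + 339869 = -1528974 + 3*sqrt(34)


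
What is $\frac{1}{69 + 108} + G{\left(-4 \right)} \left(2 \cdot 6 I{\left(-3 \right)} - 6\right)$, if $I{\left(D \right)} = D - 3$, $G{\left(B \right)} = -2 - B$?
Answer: $- \frac{27611}{177} \approx -155.99$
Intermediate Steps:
$I{\left(D \right)} = -3 + D$ ($I{\left(D \right)} = D - 3 = -3 + D$)
$\frac{1}{69 + 108} + G{\left(-4 \right)} \left(2 \cdot 6 I{\left(-3 \right)} - 6\right) = \frac{1}{69 + 108} + \left(-2 - -4\right) \left(2 \cdot 6 \left(-3 - 3\right) - 6\right) = \frac{1}{177} + \left(-2 + 4\right) \left(12 \left(-6\right) - 6\right) = \frac{1}{177} + 2 \left(-72 - 6\right) = \frac{1}{177} + 2 \left(-78\right) = \frac{1}{177} - 156 = - \frac{27611}{177}$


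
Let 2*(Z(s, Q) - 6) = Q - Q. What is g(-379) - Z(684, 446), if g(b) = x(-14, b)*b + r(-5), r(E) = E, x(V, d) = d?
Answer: 143630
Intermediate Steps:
Z(s, Q) = 6 (Z(s, Q) = 6 + (Q - Q)/2 = 6 + (1/2)*0 = 6 + 0 = 6)
g(b) = -5 + b**2 (g(b) = b*b - 5 = b**2 - 5 = -5 + b**2)
g(-379) - Z(684, 446) = (-5 + (-379)**2) - 1*6 = (-5 + 143641) - 6 = 143636 - 6 = 143630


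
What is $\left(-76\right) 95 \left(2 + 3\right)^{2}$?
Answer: $-180500$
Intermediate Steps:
$\left(-76\right) 95 \left(2 + 3\right)^{2} = - 7220 \cdot 5^{2} = \left(-7220\right) 25 = -180500$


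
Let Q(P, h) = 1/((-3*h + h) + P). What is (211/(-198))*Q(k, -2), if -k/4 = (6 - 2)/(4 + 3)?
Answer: -1477/2376 ≈ -0.62163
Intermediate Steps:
k = -16/7 (k = -4*(6 - 2)/(4 + 3) = -16/7 ≈ -2.2857)
Q(P, h) = 1/(P - 2*h) (Q(P, h) = 1/(-2*h + P) = 1/(P - 2*h))
(211/(-198))*Q(k, -2) = (211/(-198))/(-16/7 - 2*(-2)) = (211*(-1/198))/(-16/7 + 4) = -211/(198*12/7) = -211/198*7/12 = -1477/2376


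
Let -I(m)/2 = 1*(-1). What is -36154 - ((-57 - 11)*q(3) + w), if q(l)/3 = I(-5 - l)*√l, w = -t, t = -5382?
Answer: -41536 + 408*√3 ≈ -40829.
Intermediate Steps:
I(m) = 2 (I(m) = -2*(-1) = 2)
w = 5382 (w = -1*(-5382) = 5382)
q(l) = 6*√l (q(l) = 3*(2*√l) = 6*√l)
-36154 - ((-57 - 11)*q(3) + w) = -36154 - ((-57 - 11)*(6*√3) + 5382) = -36154 - (-408*√3 + 5382) = -36154 - (5382 - 408*√3) = -36154 + (-5382 + 408*√3) = -41536 + 408*√3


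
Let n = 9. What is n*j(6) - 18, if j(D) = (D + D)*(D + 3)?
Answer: 954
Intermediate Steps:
j(D) = 2*D*(3 + D) (j(D) = (2*D)*(3 + D) = 2*D*(3 + D))
n*j(6) - 18 = 9*(2*6*(3 + 6)) - 18 = 9*(2*6*9) - 18 = 9*108 - 18 = 972 - 18 = 954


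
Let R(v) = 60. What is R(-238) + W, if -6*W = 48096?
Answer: -7956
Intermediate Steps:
W = -8016 (W = -⅙*48096 = -8016)
R(-238) + W = 60 - 8016 = -7956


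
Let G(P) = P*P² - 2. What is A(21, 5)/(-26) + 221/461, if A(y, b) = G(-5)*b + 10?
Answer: 293871/11986 ≈ 24.518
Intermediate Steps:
G(P) = -2 + P³ (G(P) = P³ - 2 = -2 + P³)
A(y, b) = 10 - 127*b (A(y, b) = (-2 + (-5)³)*b + 10 = (-2 - 125)*b + 10 = -127*b + 10 = 10 - 127*b)
A(21, 5)/(-26) + 221/461 = (10 - 127*5)/(-26) + 221/461 = (10 - 635)*(-1/26) + 221*(1/461) = -625*(-1/26) + 221/461 = 625/26 + 221/461 = 293871/11986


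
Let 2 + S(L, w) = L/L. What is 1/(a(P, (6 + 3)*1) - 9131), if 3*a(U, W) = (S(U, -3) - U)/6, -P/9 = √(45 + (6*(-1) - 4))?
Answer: -1479231/13506939023 - 81*√35/13506939023 ≈ -0.00010955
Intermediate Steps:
S(L, w) = -1 (S(L, w) = -2 + L/L = -2 + 1 = -1)
P = -9*√35 (P = -9*√(45 + (6*(-1) - 4)) = -9*√(45 + (-6 - 4)) = -9*√(45 - 10) = -9*√35 ≈ -53.245)
a(U, W) = -1/18 - U/18 (a(U, W) = ((-1 - U)/6)/3 = ((-1 - U)*(⅙))/3 = (-⅙ - U/6)/3 = -1/18 - U/18)
1/(a(P, (6 + 3)*1) - 9131) = 1/((-1/18 - (-1)*√35/2) - 9131) = 1/((-1/18 + √35/2) - 9131) = 1/(-164359/18 + √35/2)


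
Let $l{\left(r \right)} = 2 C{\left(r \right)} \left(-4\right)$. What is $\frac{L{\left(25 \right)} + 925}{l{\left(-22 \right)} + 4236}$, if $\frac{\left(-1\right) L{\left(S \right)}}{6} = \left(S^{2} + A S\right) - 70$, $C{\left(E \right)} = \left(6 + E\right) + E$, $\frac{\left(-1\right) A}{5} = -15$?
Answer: $- \frac{2731}{908} \approx -3.0077$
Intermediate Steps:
$A = 75$ ($A = \left(-5\right) \left(-15\right) = 75$)
$C{\left(E \right)} = 6 + 2 E$
$L{\left(S \right)} = 420 - 450 S - 6 S^{2}$ ($L{\left(S \right)} = - 6 \left(\left(S^{2} + 75 S\right) - 70\right) = - 6 \left(-70 + S^{2} + 75 S\right) = 420 - 450 S - 6 S^{2}$)
$l{\left(r \right)} = -48 - 16 r$ ($l{\left(r \right)} = 2 \left(6 + 2 r\right) \left(-4\right) = \left(12 + 4 r\right) \left(-4\right) = -48 - 16 r$)
$\frac{L{\left(25 \right)} + 925}{l{\left(-22 \right)} + 4236} = \frac{\left(420 - 11250 - 6 \cdot 25^{2}\right) + 925}{\left(-48 - -352\right) + 4236} = \frac{\left(420 - 11250 - 3750\right) + 925}{\left(-48 + 352\right) + 4236} = \frac{\left(420 - 11250 - 3750\right) + 925}{304 + 4236} = \frac{-14580 + 925}{4540} = \left(-13655\right) \frac{1}{4540} = - \frac{2731}{908}$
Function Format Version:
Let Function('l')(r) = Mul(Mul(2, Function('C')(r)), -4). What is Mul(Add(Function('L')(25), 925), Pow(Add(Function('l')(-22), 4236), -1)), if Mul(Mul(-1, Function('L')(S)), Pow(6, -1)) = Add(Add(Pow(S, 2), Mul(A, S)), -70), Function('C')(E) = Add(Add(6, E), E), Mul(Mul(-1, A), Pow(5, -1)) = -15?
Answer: Rational(-2731, 908) ≈ -3.0077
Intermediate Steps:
A = 75 (A = Mul(-5, -15) = 75)
Function('C')(E) = Add(6, Mul(2, E))
Function('L')(S) = Add(420, Mul(-450, S), Mul(-6, Pow(S, 2))) (Function('L')(S) = Mul(-6, Add(Add(Pow(S, 2), Mul(75, S)), -70)) = Mul(-6, Add(-70, Pow(S, 2), Mul(75, S))) = Add(420, Mul(-450, S), Mul(-6, Pow(S, 2))))
Function('l')(r) = Add(-48, Mul(-16, r)) (Function('l')(r) = Mul(Mul(2, Add(6, Mul(2, r))), -4) = Mul(Add(12, Mul(4, r)), -4) = Add(-48, Mul(-16, r)))
Mul(Add(Function('L')(25), 925), Pow(Add(Function('l')(-22), 4236), -1)) = Mul(Add(Add(420, Mul(-450, 25), Mul(-6, Pow(25, 2))), 925), Pow(Add(Add(-48, Mul(-16, -22)), 4236), -1)) = Mul(Add(Add(420, -11250, Mul(-6, 625)), 925), Pow(Add(Add(-48, 352), 4236), -1)) = Mul(Add(Add(420, -11250, -3750), 925), Pow(Add(304, 4236), -1)) = Mul(Add(-14580, 925), Pow(4540, -1)) = Mul(-13655, Rational(1, 4540)) = Rational(-2731, 908)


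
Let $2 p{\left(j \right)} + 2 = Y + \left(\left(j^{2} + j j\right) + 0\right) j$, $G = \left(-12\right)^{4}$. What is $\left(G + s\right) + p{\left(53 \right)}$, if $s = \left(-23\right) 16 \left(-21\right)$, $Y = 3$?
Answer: $\frac{354683}{2} \approx 1.7734 \cdot 10^{5}$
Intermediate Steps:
$s = 7728$ ($s = \left(-368\right) \left(-21\right) = 7728$)
$G = 20736$
$p{\left(j \right)} = \frac{1}{2} + j^{3}$ ($p{\left(j \right)} = -1 + \frac{3 + \left(\left(j^{2} + j j\right) + 0\right) j}{2} = -1 + \frac{3 + \left(\left(j^{2} + j^{2}\right) + 0\right) j}{2} = -1 + \frac{3 + \left(2 j^{2} + 0\right) j}{2} = -1 + \frac{3 + 2 j^{2} j}{2} = -1 + \frac{3 + 2 j^{3}}{2} = -1 + \left(\frac{3}{2} + j^{3}\right) = \frac{1}{2} + j^{3}$)
$\left(G + s\right) + p{\left(53 \right)} = \left(20736 + 7728\right) + \left(\frac{1}{2} + 53^{3}\right) = 28464 + \left(\frac{1}{2} + 148877\right) = 28464 + \frac{297755}{2} = \frac{354683}{2}$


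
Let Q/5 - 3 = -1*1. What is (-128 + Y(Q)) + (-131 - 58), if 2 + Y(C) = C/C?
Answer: -318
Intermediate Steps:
Q = 10 (Q = 15 + 5*(-1*1) = 15 + 5*(-1) = 15 - 5 = 10)
Y(C) = -1 (Y(C) = -2 + C/C = -2 + 1 = -1)
(-128 + Y(Q)) + (-131 - 58) = (-128 - 1) + (-131 - 58) = -129 - 189 = -318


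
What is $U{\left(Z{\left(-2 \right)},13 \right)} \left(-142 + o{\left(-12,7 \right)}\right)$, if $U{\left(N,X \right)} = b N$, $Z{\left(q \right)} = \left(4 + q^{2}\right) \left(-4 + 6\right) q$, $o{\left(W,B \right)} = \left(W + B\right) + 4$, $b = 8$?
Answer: $36608$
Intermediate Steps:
$o{\left(W,B \right)} = 4 + B + W$ ($o{\left(W,B \right)} = \left(B + W\right) + 4 = 4 + B + W$)
$Z{\left(q \right)} = q \left(8 + 2 q^{2}\right)$ ($Z{\left(q \right)} = \left(4 + q^{2}\right) 2 q = \left(8 + 2 q^{2}\right) q = q \left(8 + 2 q^{2}\right)$)
$U{\left(N,X \right)} = 8 N$
$U{\left(Z{\left(-2 \right)},13 \right)} \left(-142 + o{\left(-12,7 \right)}\right) = 8 \cdot 2 \left(-2\right) \left(4 + \left(-2\right)^{2}\right) \left(-142 + \left(4 + 7 - 12\right)\right) = 8 \cdot 2 \left(-2\right) \left(4 + 4\right) \left(-142 - 1\right) = 8 \cdot 2 \left(-2\right) 8 \left(-143\right) = 8 \left(-32\right) \left(-143\right) = \left(-256\right) \left(-143\right) = 36608$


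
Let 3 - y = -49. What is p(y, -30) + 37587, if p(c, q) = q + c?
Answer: 37609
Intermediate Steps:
y = 52 (y = 3 - 1*(-49) = 3 + 49 = 52)
p(c, q) = c + q
p(y, -30) + 37587 = (52 - 30) + 37587 = 22 + 37587 = 37609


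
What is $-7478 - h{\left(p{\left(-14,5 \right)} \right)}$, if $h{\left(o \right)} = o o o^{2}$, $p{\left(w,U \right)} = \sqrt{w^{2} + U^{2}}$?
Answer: $-56319$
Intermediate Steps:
$p{\left(w,U \right)} = \sqrt{U^{2} + w^{2}}$
$h{\left(o \right)} = o^{4}$ ($h{\left(o \right)} = o^{2} o^{2} = o^{4}$)
$-7478 - h{\left(p{\left(-14,5 \right)} \right)} = -7478 - \left(\sqrt{5^{2} + \left(-14\right)^{2}}\right)^{4} = -7478 - \left(\sqrt{25 + 196}\right)^{4} = -7478 - \left(\sqrt{221}\right)^{4} = -7478 - 48841 = -56319$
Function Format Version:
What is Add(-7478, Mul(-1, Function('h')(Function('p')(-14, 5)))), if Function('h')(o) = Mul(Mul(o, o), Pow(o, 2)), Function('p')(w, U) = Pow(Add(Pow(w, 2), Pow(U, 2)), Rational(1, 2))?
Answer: -56319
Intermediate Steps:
Function('p')(w, U) = Pow(Add(Pow(U, 2), Pow(w, 2)), Rational(1, 2))
Function('h')(o) = Pow(o, 4) (Function('h')(o) = Mul(Pow(o, 2), Pow(o, 2)) = Pow(o, 4))
Add(-7478, Mul(-1, Function('h')(Function('p')(-14, 5)))) = Add(-7478, Mul(-1, Pow(Pow(Add(Pow(5, 2), Pow(-14, 2)), Rational(1, 2)), 4))) = Add(-7478, Mul(-1, Pow(Pow(Add(25, 196), Rational(1, 2)), 4))) = Add(-7478, Mul(-1, Pow(Pow(221, Rational(1, 2)), 4))) = Add(-7478, Mul(-1, 48841)) = Add(-7478, -48841) = -56319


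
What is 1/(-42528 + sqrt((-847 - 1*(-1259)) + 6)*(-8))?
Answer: -1329/56518876 + sqrt(418)/226075504 ≈ -2.3424e-5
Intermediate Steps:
1/(-42528 + sqrt((-847 - 1*(-1259)) + 6)*(-8)) = 1/(-42528 + sqrt((-847 + 1259) + 6)*(-8)) = 1/(-42528 + sqrt(412 + 6)*(-8)) = 1/(-42528 + sqrt(418)*(-8)) = 1/(-42528 - 8*sqrt(418))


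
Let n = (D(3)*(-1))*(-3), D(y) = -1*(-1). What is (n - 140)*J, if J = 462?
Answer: -63294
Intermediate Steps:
D(y) = 1
n = 3 (n = (1*(-1))*(-3) = -1*(-3) = 3)
(n - 140)*J = (3 - 140)*462 = -137*462 = -63294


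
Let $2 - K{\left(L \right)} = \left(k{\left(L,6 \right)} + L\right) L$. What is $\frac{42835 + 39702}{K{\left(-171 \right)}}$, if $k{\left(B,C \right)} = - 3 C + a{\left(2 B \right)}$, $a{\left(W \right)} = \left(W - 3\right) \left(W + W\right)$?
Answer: $\frac{82537}{40320263} \approx 0.002047$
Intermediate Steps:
$a{\left(W \right)} = 2 W \left(-3 + W\right)$ ($a{\left(W \right)} = \left(-3 + W\right) 2 W = 2 W \left(-3 + W\right)$)
$k{\left(B,C \right)} = - 3 C + 4 B \left(-3 + 2 B\right)$ ($k{\left(B,C \right)} = - 3 C + 2 \cdot 2 B \left(-3 + 2 B\right) = - 3 C + 4 B \left(-3 + 2 B\right)$)
$K{\left(L \right)} = 2 - L \left(-18 + L + 4 L \left(-3 + 2 L\right)\right)$ ($K{\left(L \right)} = 2 - \left(\left(\left(-3\right) 6 + 4 L \left(-3 + 2 L\right)\right) + L\right) L = 2 - \left(\left(-18 + 4 L \left(-3 + 2 L\right)\right) + L\right) L = 2 - \left(-18 + L + 4 L \left(-3 + 2 L\right)\right) L = 2 - L \left(-18 + L + 4 L \left(-3 + 2 L\right)\right)$)
$\frac{42835 + 39702}{K{\left(-171 \right)}} = \frac{42835 + 39702}{2 - 8 \left(-171\right)^{3} + 11 \left(-171\right)^{2} + 18 \left(-171\right)} = \frac{82537}{2 - -40001688 + 11 \cdot 29241 - 3078} = \frac{82537}{2 + 40001688 + 321651 - 3078} = \frac{82537}{40320263}$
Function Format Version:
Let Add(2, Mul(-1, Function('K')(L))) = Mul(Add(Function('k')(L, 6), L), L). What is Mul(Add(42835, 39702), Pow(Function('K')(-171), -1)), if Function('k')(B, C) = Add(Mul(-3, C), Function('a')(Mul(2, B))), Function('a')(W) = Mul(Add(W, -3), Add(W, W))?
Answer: Rational(82537, 40320263) ≈ 0.0020470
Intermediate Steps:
Function('a')(W) = Mul(2, W, Add(-3, W)) (Function('a')(W) = Mul(Add(-3, W), Mul(2, W)) = Mul(2, W, Add(-3, W)))
Function('k')(B, C) = Add(Mul(-3, C), Mul(4, B, Add(-3, Mul(2, B)))) (Function('k')(B, C) = Add(Mul(-3, C), Mul(2, Mul(2, B), Add(-3, Mul(2, B)))) = Add(Mul(-3, C), Mul(4, B, Add(-3, Mul(2, B)))))
Function('K')(L) = Add(2, Mul(-1, L, Add(-18, L, Mul(4, L, Add(-3, Mul(2, L)))))) (Function('K')(L) = Add(2, Mul(-1, Mul(Add(Add(Mul(-3, 6), Mul(4, L, Add(-3, Mul(2, L)))), L), L))) = Add(2, Mul(-1, Mul(Add(Add(-18, Mul(4, L, Add(-3, Mul(2, L)))), L), L))) = Add(2, Mul(-1, Mul(Add(-18, L, Mul(4, L, Add(-3, Mul(2, L)))), L))) = Add(2, Mul(-1, Mul(L, Add(-18, L, Mul(4, L, Add(-3, Mul(2, L))))))) = Add(2, Mul(-1, L, Add(-18, L, Mul(4, L, Add(-3, Mul(2, L)))))))
Mul(Add(42835, 39702), Pow(Function('K')(-171), -1)) = Mul(Add(42835, 39702), Pow(Add(2, Mul(-8, Pow(-171, 3)), Mul(11, Pow(-171, 2)), Mul(18, -171)), -1)) = Mul(82537, Pow(Add(2, Mul(-8, -5000211), Mul(11, 29241), -3078), -1)) = Mul(82537, Pow(Add(2, 40001688, 321651, -3078), -1)) = Mul(82537, Pow(40320263, -1)) = Mul(82537, Rational(1, 40320263)) = Rational(82537, 40320263)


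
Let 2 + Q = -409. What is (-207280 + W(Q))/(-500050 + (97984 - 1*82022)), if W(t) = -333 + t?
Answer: 26003/60511 ≈ 0.42972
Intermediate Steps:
Q = -411 (Q = -2 - 409 = -411)
(-207280 + W(Q))/(-500050 + (97984 - 1*82022)) = (-207280 + (-333 - 411))/(-500050 + (97984 - 1*82022)) = (-207280 - 744)/(-500050 + (97984 - 82022)) = -208024/(-500050 + 15962) = -208024/(-484088) = -208024*(-1/484088) = 26003/60511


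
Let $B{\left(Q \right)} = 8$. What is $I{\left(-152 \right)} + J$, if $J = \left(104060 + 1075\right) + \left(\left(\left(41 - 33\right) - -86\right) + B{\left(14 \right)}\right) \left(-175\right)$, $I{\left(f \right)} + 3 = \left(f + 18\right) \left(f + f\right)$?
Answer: $128018$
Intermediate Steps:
$I{\left(f \right)} = -3 + 2 f \left(18 + f\right)$ ($I{\left(f \right)} = -3 + \left(f + 18\right) \left(f + f\right) = -3 + \left(18 + f\right) 2 f = -3 + 2 f \left(18 + f\right)$)
$J = 87285$ ($J = \left(104060 + 1075\right) + \left(\left(\left(41 - 33\right) - -86\right) + 8\right) \left(-175\right) = 105135 + \left(\left(\left(41 - 33\right) + 86\right) + 8\right) \left(-175\right) = 105135 + \left(\left(8 + 86\right) + 8\right) \left(-175\right) = 105135 + \left(94 + 8\right) \left(-175\right) = 105135 + 102 \left(-175\right) = 105135 - 17850 = 87285$)
$I{\left(-152 \right)} + J = \left(-3 + 2 \left(-152\right)^{2} + 36 \left(-152\right)\right) + 87285 = \left(-3 + 2 \cdot 23104 - 5472\right) + 87285 = \left(-3 + 46208 - 5472\right) + 87285 = 40733 + 87285 = 128018$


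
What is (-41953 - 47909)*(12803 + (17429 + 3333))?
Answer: -3016218030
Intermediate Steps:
(-41953 - 47909)*(12803 + (17429 + 3333)) = -89862*(12803 + 20762) = -89862*33565 = -3016218030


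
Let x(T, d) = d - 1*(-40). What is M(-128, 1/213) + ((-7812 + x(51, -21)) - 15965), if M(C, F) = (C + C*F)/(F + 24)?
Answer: -121502046/5113 ≈ -23763.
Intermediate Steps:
x(T, d) = 40 + d (x(T, d) = d + 40 = 40 + d)
M(C, F) = (C + C*F)/(24 + F)
M(-128, 1/213) + ((-7812 + x(51, -21)) - 15965) = -128*(1 + 1/213)/(24 + 1/213) + ((-7812 + (40 - 21)) - 15965) = -128*(1 + 1/213)/(24 + 1/213) + ((-7812 + 19) - 15965) = -128*214/213/5113/213 + (-7793 - 15965) = -128*213/5113*214/213 - 23758 = -27392/5113 - 23758 = -121502046/5113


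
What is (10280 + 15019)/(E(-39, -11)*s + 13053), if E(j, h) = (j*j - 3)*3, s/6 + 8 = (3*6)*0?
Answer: -8433/68513 ≈ -0.12309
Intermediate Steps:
s = -48 (s = -48 + 6*((3*6)*0) = -48 + 6*(18*0) = -48 + 6*0 = -48 + 0 = -48)
E(j, h) = -9 + 3*j² (E(j, h) = (j² - 3)*3 = (-3 + j²)*3 = -9 + 3*j²)
(10280 + 15019)/(E(-39, -11)*s + 13053) = (10280 + 15019)/((-9 + 3*(-39)²)*(-48) + 13053) = 25299/((-9 + 3*1521)*(-48) + 13053) = 25299/((-9 + 4563)*(-48) + 13053) = 25299/(4554*(-48) + 13053) = 25299/(-218592 + 13053) = 25299/(-205539) = 25299*(-1/205539) = -8433/68513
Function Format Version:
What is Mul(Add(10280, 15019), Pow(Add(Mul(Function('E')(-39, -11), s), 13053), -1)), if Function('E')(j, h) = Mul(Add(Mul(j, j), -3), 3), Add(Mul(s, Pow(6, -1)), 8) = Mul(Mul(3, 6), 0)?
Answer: Rational(-8433, 68513) ≈ -0.12309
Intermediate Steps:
s = -48 (s = Add(-48, Mul(6, Mul(Mul(3, 6), 0))) = Add(-48, Mul(6, Mul(18, 0))) = Add(-48, Mul(6, 0)) = Add(-48, 0) = -48)
Function('E')(j, h) = Add(-9, Mul(3, Pow(j, 2))) (Function('E')(j, h) = Mul(Add(Pow(j, 2), -3), 3) = Mul(Add(-3, Pow(j, 2)), 3) = Add(-9, Mul(3, Pow(j, 2))))
Mul(Add(10280, 15019), Pow(Add(Mul(Function('E')(-39, -11), s), 13053), -1)) = Mul(Add(10280, 15019), Pow(Add(Mul(Add(-9, Mul(3, Pow(-39, 2))), -48), 13053), -1)) = Mul(25299, Pow(Add(Mul(Add(-9, Mul(3, 1521)), -48), 13053), -1)) = Mul(25299, Pow(Add(Mul(Add(-9, 4563), -48), 13053), -1)) = Mul(25299, Pow(Add(Mul(4554, -48), 13053), -1)) = Mul(25299, Pow(Add(-218592, 13053), -1)) = Mul(25299, Pow(-205539, -1)) = Mul(25299, Rational(-1, 205539)) = Rational(-8433, 68513)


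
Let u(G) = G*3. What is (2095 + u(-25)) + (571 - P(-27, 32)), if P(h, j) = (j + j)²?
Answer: -1505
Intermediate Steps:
P(h, j) = 4*j² (P(h, j) = (2*j)² = 4*j²)
u(G) = 3*G
(2095 + u(-25)) + (571 - P(-27, 32)) = (2095 + 3*(-25)) + (571 - 4*32²) = (2095 - 75) + (571 - 4*1024) = 2020 + (571 - 1*4096) = 2020 + (571 - 4096) = 2020 - 3525 = -1505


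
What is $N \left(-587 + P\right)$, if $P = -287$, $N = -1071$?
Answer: $936054$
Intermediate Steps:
$N \left(-587 + P\right) = - 1071 \left(-587 - 287\right) = \left(-1071\right) \left(-874\right) = 936054$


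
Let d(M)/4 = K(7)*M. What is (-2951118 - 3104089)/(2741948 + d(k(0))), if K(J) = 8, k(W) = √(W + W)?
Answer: -6055207/2741948 ≈ -2.2084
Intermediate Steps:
k(W) = √2*√W (k(W) = √(2*W) = √2*√W)
d(M) = 32*M (d(M) = 4*(8*M) = 32*M)
(-2951118 - 3104089)/(2741948 + d(k(0))) = (-2951118 - 3104089)/(2741948 + 32*(√2*√0)) = -6055207/(2741948 + 32*(√2*0)) = -6055207/(2741948 + 32*0) = -6055207/(2741948 + 0) = -6055207/2741948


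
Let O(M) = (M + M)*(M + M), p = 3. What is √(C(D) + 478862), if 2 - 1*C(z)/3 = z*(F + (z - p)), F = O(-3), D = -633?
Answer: 2*I*√165133 ≈ 812.73*I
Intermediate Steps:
O(M) = 4*M² (O(M) = (2*M)*(2*M) = 4*M²)
F = 36 (F = 4*(-3)² = 4*9 = 36)
C(z) = 6 - 3*z*(33 + z) (C(z) = 6 - 3*z*(36 + (z - 1*3)) = 6 - 3*z*(36 + (z - 3)) = 6 - 3*z*(36 + (-3 + z)) = 6 - 3*z*(33 + z))
√(C(D) + 478862) = √((6 - 99*(-633) - 3*(-633)²) + 478862) = √((6 + 62667 - 3*400689) + 478862) = √((6 + 62667 - 1202067) + 478862) = √(-1139394 + 478862) = √(-660532) = 2*I*√165133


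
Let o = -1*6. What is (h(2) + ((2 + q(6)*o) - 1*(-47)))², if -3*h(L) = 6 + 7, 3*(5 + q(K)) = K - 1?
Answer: 37636/9 ≈ 4181.8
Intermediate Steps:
q(K) = -16/3 + K/3 (q(K) = -5 + (K - 1)/3 = -5 + (-1 + K)/3 = -5 + (-⅓ + K/3) = -16/3 + K/3)
h(L) = -13/3 (h(L) = -(6 + 7)/3 = -⅓*13 = -13/3)
o = -6
(h(2) + ((2 + q(6)*o) - 1*(-47)))² = (-13/3 + ((2 + (-16/3 + (⅓)*6)*(-6)) - 1*(-47)))² = (-13/3 + ((2 + (-16/3 + 2)*(-6)) + 47))² = (-13/3 + ((2 - 10/3*(-6)) + 47))² = (-13/3 + ((2 + 20) + 47))² = (-13/3 + (22 + 47))² = (-13/3 + 69)² = (194/3)² = 37636/9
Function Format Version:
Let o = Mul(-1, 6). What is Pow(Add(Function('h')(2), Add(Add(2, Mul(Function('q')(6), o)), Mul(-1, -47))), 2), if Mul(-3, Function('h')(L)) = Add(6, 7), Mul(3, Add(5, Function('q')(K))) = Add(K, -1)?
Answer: Rational(37636, 9) ≈ 4181.8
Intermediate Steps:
Function('q')(K) = Add(Rational(-16, 3), Mul(Rational(1, 3), K)) (Function('q')(K) = Add(-5, Mul(Rational(1, 3), Add(K, -1))) = Add(-5, Mul(Rational(1, 3), Add(-1, K))) = Add(-5, Add(Rational(-1, 3), Mul(Rational(1, 3), K))) = Add(Rational(-16, 3), Mul(Rational(1, 3), K)))
Function('h')(L) = Rational(-13, 3) (Function('h')(L) = Mul(Rational(-1, 3), Add(6, 7)) = Mul(Rational(-1, 3), 13) = Rational(-13, 3))
o = -6
Pow(Add(Function('h')(2), Add(Add(2, Mul(Function('q')(6), o)), Mul(-1, -47))), 2) = Pow(Add(Rational(-13, 3), Add(Add(2, Mul(Add(Rational(-16, 3), Mul(Rational(1, 3), 6)), -6)), Mul(-1, -47))), 2) = Pow(Add(Rational(-13, 3), Add(Add(2, Mul(Add(Rational(-16, 3), 2), -6)), 47)), 2) = Pow(Add(Rational(-13, 3), Add(Add(2, Mul(Rational(-10, 3), -6)), 47)), 2) = Pow(Add(Rational(-13, 3), Add(Add(2, 20), 47)), 2) = Pow(Add(Rational(-13, 3), Add(22, 47)), 2) = Pow(Add(Rational(-13, 3), 69), 2) = Pow(Rational(194, 3), 2) = Rational(37636, 9)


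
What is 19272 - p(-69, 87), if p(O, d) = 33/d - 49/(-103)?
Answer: 57562910/2987 ≈ 19271.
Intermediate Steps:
p(O, d) = 49/103 + 33/d (p(O, d) = 33/d - 49*(-1/103) = 33/d + 49/103 = 49/103 + 33/d)
19272 - p(-69, 87) = 19272 - (49/103 + 33/87) = 19272 - (49/103 + 33*(1/87)) = 19272 - (49/103 + 11/29) = 19272 - 1*2554/2987 = 19272 - 2554/2987 = 57562910/2987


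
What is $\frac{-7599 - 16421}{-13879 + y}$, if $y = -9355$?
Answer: $\frac{12010}{11617} \approx 1.0338$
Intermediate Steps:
$\frac{-7599 - 16421}{-13879 + y} = \frac{-7599 - 16421}{-13879 - 9355} = - \frac{24020}{-23234} = \left(-24020\right) \left(- \frac{1}{23234}\right) = \frac{12010}{11617}$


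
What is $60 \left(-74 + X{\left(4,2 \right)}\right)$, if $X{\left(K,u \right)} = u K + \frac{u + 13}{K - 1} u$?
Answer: $-3360$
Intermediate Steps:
$X{\left(K,u \right)} = K u + \frac{u \left(13 + u\right)}{-1 + K}$ ($X{\left(K,u \right)} = K u + \frac{13 + u}{-1 + K} u = K u + \frac{u \left(13 + u\right)}{-1 + K}$)
$60 \left(-74 + X{\left(4,2 \right)}\right) = 60 \left(-74 + \frac{2 \left(13 + 2 + 4^{2} - 4\right)}{-1 + 4}\right) = 60 \left(-74 + \frac{2 \left(13 + 2 + 16 - 4\right)}{3}\right) = 60 \left(-74 + 2 \cdot \frac{1}{3} \cdot 27\right) = 60 \left(-74 + 18\right) = 60 \left(-56\right) = -3360$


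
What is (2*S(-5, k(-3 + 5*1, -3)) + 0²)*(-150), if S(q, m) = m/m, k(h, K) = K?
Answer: -300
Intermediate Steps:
S(q, m) = 1
(2*S(-5, k(-3 + 5*1, -3)) + 0²)*(-150) = (2*1 + 0²)*(-150) = (2 + 0)*(-150) = 2*(-150) = -300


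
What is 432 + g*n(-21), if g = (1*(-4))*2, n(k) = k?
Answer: 600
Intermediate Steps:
g = -8 (g = -4*2 = -8)
432 + g*n(-21) = 432 - 8*(-21) = 432 + 168 = 600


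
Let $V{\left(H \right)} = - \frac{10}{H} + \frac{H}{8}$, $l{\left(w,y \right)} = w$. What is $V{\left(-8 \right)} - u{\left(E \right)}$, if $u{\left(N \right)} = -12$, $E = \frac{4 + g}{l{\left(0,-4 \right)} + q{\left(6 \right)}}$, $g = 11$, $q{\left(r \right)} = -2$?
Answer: $\frac{49}{4} \approx 12.25$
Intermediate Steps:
$V{\left(H \right)} = - \frac{10}{H} + \frac{H}{8}$ ($V{\left(H \right)} = - \frac{10}{H} + H \frac{1}{8} = - \frac{10}{H} + \frac{H}{8}$)
$E = - \frac{15}{2}$ ($E = \frac{4 + 11}{0 - 2} = \frac{15}{-2} = 15 \left(- \frac{1}{2}\right) = - \frac{15}{2} \approx -7.5$)
$V{\left(-8 \right)} - u{\left(E \right)} = \left(- \frac{10}{-8} + \frac{1}{8} \left(-8\right)\right) - -12 = \left(\left(-10\right) \left(- \frac{1}{8}\right) - 1\right) + 12 = \left(\frac{5}{4} - 1\right) + 12 = \frac{1}{4} + 12 = \frac{49}{4}$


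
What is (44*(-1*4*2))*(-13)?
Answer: 4576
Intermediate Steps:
(44*(-1*4*2))*(-13) = (44*(-4*2))*(-13) = (44*(-8))*(-13) = -352*(-13) = 4576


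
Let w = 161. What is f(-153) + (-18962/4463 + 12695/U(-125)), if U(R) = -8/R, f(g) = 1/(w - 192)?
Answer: 219544178595/1106824 ≈ 1.9836e+5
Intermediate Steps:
f(g) = -1/31 (f(g) = 1/(161 - 192) = 1/(-31) = -1/31)
f(-153) + (-18962/4463 + 12695/U(-125)) = -1/31 + (-18962/4463 + 12695/((-8/(-125)))) = -1/31 + (-18962*1/4463 + 12695/((-8*(-1/125)))) = -1/31 + (-18962/4463 + 12695/(8/125)) = -1/31 + (-18962/4463 + 12695*(125/8)) = -1/31 + (-18962/4463 + 1586875/8) = -1/31 + 7082071429/35704 = 219544178595/1106824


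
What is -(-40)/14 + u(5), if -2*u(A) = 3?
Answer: 19/14 ≈ 1.3571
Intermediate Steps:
u(A) = -3/2 (u(A) = -½*3 = -3/2)
-(-40)/14 + u(5) = -(-40)/14 - 3/2 = -8*(-5/14) - 3/2 = 20/7 - 3/2 = 19/14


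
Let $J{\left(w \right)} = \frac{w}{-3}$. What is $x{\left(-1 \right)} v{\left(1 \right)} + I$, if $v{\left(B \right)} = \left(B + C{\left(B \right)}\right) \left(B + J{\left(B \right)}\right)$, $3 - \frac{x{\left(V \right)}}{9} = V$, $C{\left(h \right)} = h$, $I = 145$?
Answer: $193$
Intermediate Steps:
$J{\left(w \right)} = - \frac{w}{3}$ ($J{\left(w \right)} = w \left(- \frac{1}{3}\right) = - \frac{w}{3}$)
$x{\left(V \right)} = 27 - 9 V$
$v{\left(B \right)} = \frac{4 B^{2}}{3}$ ($v{\left(B \right)} = \left(B + B\right) \left(B - \frac{B}{3}\right) = 2 B \frac{2 B}{3} = \frac{4 B^{2}}{3}$)
$x{\left(-1 \right)} v{\left(1 \right)} + I = \left(27 - -9\right) \frac{4 \cdot 1^{2}}{3} + 145 = \left(27 + 9\right) \frac{4}{3} \cdot 1 + 145 = 36 \cdot \frac{4}{3} + 145 = 48 + 145 = 193$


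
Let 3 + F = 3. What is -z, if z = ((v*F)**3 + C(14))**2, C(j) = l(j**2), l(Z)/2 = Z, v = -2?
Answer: -153664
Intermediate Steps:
F = 0 (F = -3 + 3 = 0)
l(Z) = 2*Z
C(j) = 2*j**2
z = 153664 (z = ((-2*0)**3 + 2*14**2)**2 = (0**3 + 2*196)**2 = (0 + 392)**2 = 392**2 = 153664)
-z = -1*153664 = -153664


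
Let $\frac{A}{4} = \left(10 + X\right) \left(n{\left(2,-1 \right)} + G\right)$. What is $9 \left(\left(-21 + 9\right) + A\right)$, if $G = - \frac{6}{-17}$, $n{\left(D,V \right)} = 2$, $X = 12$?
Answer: $\frac{29844}{17} \approx 1755.5$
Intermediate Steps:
$G = \frac{6}{17}$ ($G = \left(-6\right) \left(- \frac{1}{17}\right) = \frac{6}{17} \approx 0.35294$)
$A = \frac{3520}{17}$ ($A = 4 \left(10 + 12\right) \left(2 + \frac{6}{17}\right) = 4 \cdot 22 \cdot \frac{40}{17} = 4 \cdot \frac{880}{17} = \frac{3520}{17} \approx 207.06$)
$9 \left(\left(-21 + 9\right) + A\right) = 9 \left(\left(-21 + 9\right) + \frac{3520}{17}\right) = 9 \left(-12 + \frac{3520}{17}\right) = 9 \cdot \frac{3316}{17} = \frac{29844}{17}$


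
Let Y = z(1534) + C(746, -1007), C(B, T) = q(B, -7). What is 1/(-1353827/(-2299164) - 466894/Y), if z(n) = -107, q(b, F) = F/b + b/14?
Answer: 215006321460/1868672872361489 ≈ 0.00011506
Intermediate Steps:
q(b, F) = b/14 + F/b (q(b, F) = F/b + b*(1/14) = F/b + b/14 = b/14 + F/b)
C(B, T) = -7/B + B/14 (C(B, T) = B/14 - 7/B = -7/B + B/14)
Y = -280545/5222 (Y = -107 + (-7/746 + (1/14)*746) = -107 + (-7*1/746 + 373/7) = -107 + (-7/746 + 373/7) = -107 + 278209/5222 = -280545/5222 ≈ -53.724)
1/(-1353827/(-2299164) - 466894/Y) = 1/(-1353827/(-2299164) - 466894/(-280545/5222)) = 1/(-1353827*(-1/2299164) - 466894*(-5222/280545)) = 1/(1353827/2299164 + 2438120468/280545) = 1/(1868672872361489/215006321460) = 215006321460/1868672872361489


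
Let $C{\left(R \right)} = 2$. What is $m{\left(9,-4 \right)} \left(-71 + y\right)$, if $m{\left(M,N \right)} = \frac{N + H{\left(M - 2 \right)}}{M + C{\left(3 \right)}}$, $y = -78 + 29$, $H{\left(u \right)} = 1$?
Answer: $\frac{360}{11} \approx 32.727$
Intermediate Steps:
$y = -49$
$m{\left(M,N \right)} = \frac{1 + N}{2 + M}$ ($m{\left(M,N \right)} = \frac{N + 1}{M + 2} = \frac{1 + N}{2 + M}$)
$m{\left(9,-4 \right)} \left(-71 + y\right) = \frac{1 - 4}{2 + 9} \left(-71 - 49\right) = \frac{1}{11} \left(-3\right) \left(-120\right) = \left(- \frac{3}{11}\right) \left(-120\right) = \frac{360}{11}$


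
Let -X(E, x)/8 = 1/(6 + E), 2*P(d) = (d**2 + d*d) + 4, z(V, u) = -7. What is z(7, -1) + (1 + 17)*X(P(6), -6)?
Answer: -113/11 ≈ -10.273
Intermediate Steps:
P(d) = 2 + d**2 (P(d) = ((d**2 + d*d) + 4)/2 = ((d**2 + d**2) + 4)/2 = (2*d**2 + 4)/2 = (4 + 2*d**2)/2 = 2 + d**2)
X(E, x) = -8/(6 + E)
z(7, -1) + (1 + 17)*X(P(6), -6) = -7 + (1 + 17)*(-8/(6 + (2 + 6**2))) = -7 + 18*(-8/(6 + (2 + 36))) = -7 + 18*(-8/(6 + 38)) = -7 + 18*(-8/44) = -7 + 18*(-8*1/44) = -7 + 18*(-2/11) = -7 - 36/11 = -113/11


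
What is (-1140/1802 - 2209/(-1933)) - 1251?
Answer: -2177894384/1741633 ≈ -1250.5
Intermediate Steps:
(-1140/1802 - 2209/(-1933)) - 1251 = (-1140*1/1802 - 2209*(-1/1933)) - 1251 = (-570/901 + 2209/1933) - 1251 = 888499/1741633 - 1251 = -2177894384/1741633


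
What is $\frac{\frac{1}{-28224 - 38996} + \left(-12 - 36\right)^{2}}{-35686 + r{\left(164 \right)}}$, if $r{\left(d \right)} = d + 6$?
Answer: $- \frac{154874879}{2387385520} \approx -0.064872$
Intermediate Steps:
$r{\left(d \right)} = 6 + d$
$\frac{\frac{1}{-28224 - 38996} + \left(-12 - 36\right)^{2}}{-35686 + r{\left(164 \right)}} = \frac{\frac{1}{-28224 - 38996} + \left(-12 - 36\right)^{2}}{-35686 + \left(6 + 164\right)} = \frac{\frac{1}{-67220} + \left(-12 - 36\right)^{2}}{-35686 + 170} = \frac{- \frac{1}{67220} + \left(-48\right)^{2}}{-35516} = \left(- \frac{1}{67220} + 2304\right) \left(- \frac{1}{35516}\right) = \frac{154874879}{67220} \left(- \frac{1}{35516}\right) = - \frac{154874879}{2387385520}$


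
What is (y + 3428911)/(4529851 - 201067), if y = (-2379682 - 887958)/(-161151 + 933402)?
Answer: 2647976681021/3342907772784 ≈ 0.79212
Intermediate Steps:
y = -3267640/772251 ≈ -4.2313
(y + 3428911)/(4529851 - 201067) = (-3267640/772251 + 3428911)/(4529851 - 201067) = (2647976681021/772251)/4328784 = (2647976681021/772251)*(1/4328784) = 2647976681021/3342907772784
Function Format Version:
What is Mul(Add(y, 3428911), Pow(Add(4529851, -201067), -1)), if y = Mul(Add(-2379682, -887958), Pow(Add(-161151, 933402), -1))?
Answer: Rational(2647976681021, 3342907772784) ≈ 0.79212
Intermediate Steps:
y = Rational(-3267640, 772251) (y = Mul(-3267640, Pow(772251, -1)) = Mul(-3267640, Rational(1, 772251)) = Rational(-3267640, 772251) ≈ -4.2313)
Mul(Add(y, 3428911), Pow(Add(4529851, -201067), -1)) = Mul(Add(Rational(-3267640, 772251), 3428911), Pow(Add(4529851, -201067), -1)) = Mul(Rational(2647976681021, 772251), Pow(4328784, -1)) = Mul(Rational(2647976681021, 772251), Rational(1, 4328784)) = Rational(2647976681021, 3342907772784)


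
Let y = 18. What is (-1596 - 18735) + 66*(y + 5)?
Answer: -18813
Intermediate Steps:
(-1596 - 18735) + 66*(y + 5) = (-1596 - 18735) + 66*(18 + 5) = -20331 + 66*23 = -20331 + 1518 = -18813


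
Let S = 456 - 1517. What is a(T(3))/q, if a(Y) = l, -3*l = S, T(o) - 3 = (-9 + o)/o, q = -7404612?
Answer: -1061/22213836 ≈ -4.7763e-5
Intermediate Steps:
S = -1061
T(o) = 3 + (-9 + o)/o
l = 1061/3 (l = -1/3*(-1061) = 1061/3 ≈ 353.67)
a(Y) = 1061/3
a(T(3))/q = (1061/3)/(-7404612) = (1061/3)*(-1/7404612) = -1061/22213836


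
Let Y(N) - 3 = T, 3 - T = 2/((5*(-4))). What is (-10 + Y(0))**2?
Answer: 1521/100 ≈ 15.210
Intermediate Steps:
T = 31/10 (T = 3 - 2/(5*(-4)) = 3 - 2/(-20) = 3 - 2*(-1)/20 = 3 - 1*(-1/10) = 3 + 1/10 = 31/10 ≈ 3.1000)
Y(N) = 61/10 (Y(N) = 3 + 31/10 = 61/10)
(-10 + Y(0))**2 = (-10 + 61/10)**2 = (-39/10)**2 = 1521/100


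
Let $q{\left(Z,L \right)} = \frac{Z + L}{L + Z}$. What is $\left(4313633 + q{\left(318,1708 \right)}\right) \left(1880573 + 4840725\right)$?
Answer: $28993219576932$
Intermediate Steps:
$q{\left(Z,L \right)} = 1$ ($q{\left(Z,L \right)} = \frac{L + Z}{L + Z} = 1$)
$\left(4313633 + q{\left(318,1708 \right)}\right) \left(1880573 + 4840725\right) = \left(4313633 + 1\right) \left(1880573 + 4840725\right) = 4313634 \cdot 6721298 = 28993219576932$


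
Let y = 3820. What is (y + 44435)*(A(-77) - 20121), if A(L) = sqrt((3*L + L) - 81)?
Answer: -970938855 + 48255*I*sqrt(389) ≈ -9.7094e+8 + 9.5174e+5*I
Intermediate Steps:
A(L) = sqrt(-81 + 4*L) (A(L) = sqrt(4*L - 81) = sqrt(-81 + 4*L))
(y + 44435)*(A(-77) - 20121) = (3820 + 44435)*(sqrt(-81 + 4*(-77)) - 20121) = 48255*(sqrt(-81 - 308) - 20121) = 48255*(sqrt(-389) - 20121) = 48255*(I*sqrt(389) - 20121) = 48255*(-20121 + I*sqrt(389)) = -970938855 + 48255*I*sqrt(389)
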